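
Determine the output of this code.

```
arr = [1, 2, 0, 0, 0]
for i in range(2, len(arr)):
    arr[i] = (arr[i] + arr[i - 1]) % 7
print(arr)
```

i=2: arr[2] = (0+2)%7 = 2 → [1, 2, 2, 0, 0]
i=3: arr[3] = (0+2)%7 = 2 → [1, 2, 2, 2, 0]
i=4: arr[4] = (0+2)%7 = 2 → [1, 2, 2, 2, 2]

[1, 2, 2, 2, 2]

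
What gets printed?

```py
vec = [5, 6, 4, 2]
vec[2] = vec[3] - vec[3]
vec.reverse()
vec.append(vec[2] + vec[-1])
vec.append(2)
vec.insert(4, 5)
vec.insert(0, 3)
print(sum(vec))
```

vec[2] = vec[3]-vec[3] = 2-2 = 0 → [5, 6, 0, 2]
reverse → [2, 0, 6, 5]
append vec[2]+vec[-1] = 6+5 = 11 → [2, 0, 6, 5, 11]
append 2 → [2, 0, 6, 5, 11, 2]
insert 5 at 4 → [2, 0, 6, 5, 5, 11, 2]
insert 3 at 0 → [3, 2, 0, 6, 5, 5, 11, 2]
sum = 34

34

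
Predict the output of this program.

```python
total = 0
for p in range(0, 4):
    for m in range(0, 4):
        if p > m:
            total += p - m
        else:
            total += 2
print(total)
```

p=0,m=0: not 0>0, total = 0+2 = 2
p=0,m=1: not 0>1, total = 2+2 = 4
p=0,m=2: not 0>2, total = 4+2 = 6
p=0,m=3: not 0>3, total = 6+2 = 8
p=1,m=0: 1>0, total = 8+1 = 9
p=1,m=1: not 1>1, total = 9+2 = 11
p=1,m=2: not 1>2, total = 11+2 = 13
p=1,m=3: not 1>3, total = 13+2 = 15
p=2,m=0: 2>0, total = 15+2 = 17
p=2,m=1: 2>1, total = 17+1 = 18
p=2,m=2: not 2>2, total = 18+2 = 20
p=2,m=3: not 2>3, total = 20+2 = 22
p=3,m=0: 3>0, total = 22+3 = 25
p=3,m=1: 3>1, total = 25+2 = 27
p=3,m=2: 3>2, total = 27+1 = 28
p=3,m=3: not 3>3, total = 28+2 = 30

30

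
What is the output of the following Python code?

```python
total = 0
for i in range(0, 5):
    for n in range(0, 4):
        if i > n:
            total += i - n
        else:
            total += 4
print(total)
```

i=0,n=0: not 0>0, total = 0+4 = 4
i=0,n=1: not 0>1, total = 4+4 = 8
i=0,n=2: not 0>2, total = 8+4 = 12
i=0,n=3: not 0>3, total = 12+4 = 16
i=1,n=0: 1>0, total = 16+1 = 17
i=1,n=1: not 1>1, total = 17+4 = 21
i=1,n=2: not 1>2, total = 21+4 = 25
i=1,n=3: not 1>3, total = 25+4 = 29
i=2,n=0: 2>0, total = 29+2 = 31
i=2,n=1: 2>1, total = 31+1 = 32
i=2,n=2: not 2>2, total = 32+4 = 36
i=2,n=3: not 2>3, total = 36+4 = 40
i=3,n=0: 3>0, total = 40+3 = 43
i=3,n=1: 3>1, total = 43+2 = 45
i=3,n=2: 3>2, total = 45+1 = 46
i=3,n=3: not 3>3, total = 46+4 = 50
i=4,n=0: 4>0, total = 50+4 = 54
i=4,n=1: 4>1, total = 54+3 = 57
i=4,n=2: 4>2, total = 57+2 = 59
i=4,n=3: 4>3, total = 59+1 = 60

60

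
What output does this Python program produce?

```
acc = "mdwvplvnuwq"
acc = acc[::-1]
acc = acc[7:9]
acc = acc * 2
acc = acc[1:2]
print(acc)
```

w

reverse → 'qwunvlpvwdm'
slice [7:9] → 'vw'
repeat ×2 → 'vwvw'
slice [1:2] → 'w'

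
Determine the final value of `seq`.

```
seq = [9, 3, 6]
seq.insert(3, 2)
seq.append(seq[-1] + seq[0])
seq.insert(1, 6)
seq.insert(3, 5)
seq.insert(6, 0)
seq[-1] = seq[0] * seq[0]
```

[9, 6, 3, 5, 6, 2, 0, 81]

insert 2 at 3 → [9, 3, 6, 2]
append seq[-1]+seq[0] = 2+9 = 11 → [9, 3, 6, 2, 11]
insert 6 at 1 → [9, 6, 3, 6, 2, 11]
insert 5 at 3 → [9, 6, 3, 5, 6, 2, 11]
insert 0 at 6 → [9, 6, 3, 5, 6, 2, 0, 11]
seq[-1] = seq[0]*seq[0] = 9*9 = 81 → [9, 6, 3, 5, 6, 2, 0, 81]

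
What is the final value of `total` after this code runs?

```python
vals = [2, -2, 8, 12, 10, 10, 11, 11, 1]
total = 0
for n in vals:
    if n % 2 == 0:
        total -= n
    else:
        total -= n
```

-63

n=2: even, total = 0-2 = -2
n=-2: even, total = (-2)-(-2) = 0
n=8: even, total = 0-8 = -8
n=12: even, total = (-8)-12 = -20
n=10: even, total = (-20)-10 = -30
n=10: even, total = (-30)-10 = -40
n=11: not even, total = (-40)-11 = -51
n=11: not even, total = (-51)-11 = -62
n=1: not even, total = (-62)-1 = -63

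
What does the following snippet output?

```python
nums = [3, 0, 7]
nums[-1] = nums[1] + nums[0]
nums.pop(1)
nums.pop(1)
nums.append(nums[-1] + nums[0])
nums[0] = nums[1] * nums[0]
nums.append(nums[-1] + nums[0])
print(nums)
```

[18, 6, 24]

nums[-1] = nums[1]+nums[0] = 0+3 = 3 → [3, 0, 3]
pop(1) removes 0 → [3, 3]
pop(1) removes 3 → [3]
append nums[-1]+nums[0] = 3+3 = 6 → [3, 6]
nums[0] = nums[1]*nums[0] = 6*3 = 18 → [18, 6]
append nums[-1]+nums[0] = 6+18 = 24 → [18, 6, 24]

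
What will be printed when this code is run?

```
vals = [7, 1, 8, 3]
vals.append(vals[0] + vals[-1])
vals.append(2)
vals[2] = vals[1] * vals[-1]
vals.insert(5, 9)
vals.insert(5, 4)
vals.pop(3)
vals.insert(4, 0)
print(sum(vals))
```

35

append vals[0]+vals[-1] = 7+3 = 10 → [7, 1, 8, 3, 10]
append 2 → [7, 1, 8, 3, 10, 2]
vals[2] = vals[1]*vals[-1] = 1*2 = 2 → [7, 1, 2, 3, 10, 2]
insert 9 at 5 → [7, 1, 2, 3, 10, 9, 2]
insert 4 at 5 → [7, 1, 2, 3, 10, 4, 9, 2]
pop(3) removes 3 → [7, 1, 2, 10, 4, 9, 2]
insert 0 at 4 → [7, 1, 2, 10, 0, 4, 9, 2]
sum = 35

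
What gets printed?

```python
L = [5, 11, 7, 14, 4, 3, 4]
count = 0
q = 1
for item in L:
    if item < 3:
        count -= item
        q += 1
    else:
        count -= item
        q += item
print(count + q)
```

1

item=5: not <3, count = 0-5 = -5; q=6
item=11: not <3, count = (-5)-11 = -16; q=17
item=7: not <3, count = (-16)-7 = -23; q=24
item=14: not <3, count = (-23)-14 = -37; q=38
item=4: not <3, count = (-37)-4 = -41; q=42
item=3: not <3, count = (-41)-3 = -44; q=45
item=4: not <3, count = (-44)-4 = -48; q=49
count+q = (-48)+49 = 1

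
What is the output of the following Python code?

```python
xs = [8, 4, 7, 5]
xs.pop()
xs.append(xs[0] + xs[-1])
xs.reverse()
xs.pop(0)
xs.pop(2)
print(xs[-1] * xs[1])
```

pop() removes 5 → [8, 4, 7]
append xs[0]+xs[-1] = 8+7 = 15 → [8, 4, 7, 15]
reverse → [15, 7, 4, 8]
pop(0) removes 15 → [7, 4, 8]
pop(2) removes 8 → [7, 4]
xs[-1]*xs[1] = 4*4 = 16

16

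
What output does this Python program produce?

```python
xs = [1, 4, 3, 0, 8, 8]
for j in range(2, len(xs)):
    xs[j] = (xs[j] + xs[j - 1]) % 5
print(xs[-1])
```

j=2: xs[2] = (3+4)%5 = 2 → [1, 4, 2, 0, 8, 8]
j=3: xs[3] = (0+2)%5 = 2 → [1, 4, 2, 2, 8, 8]
j=4: xs[4] = (8+2)%5 = 0 → [1, 4, 2, 2, 0, 8]
j=5: xs[5] = (8+0)%5 = 3 → [1, 4, 2, 2, 0, 3]

3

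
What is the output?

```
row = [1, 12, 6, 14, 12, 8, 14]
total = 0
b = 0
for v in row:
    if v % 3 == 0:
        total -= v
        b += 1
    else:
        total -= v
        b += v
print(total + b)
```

-27

v=1: not %3==0, total = 0-1 = -1; b=1
v=12: %3==0, total = (-1)-12 = -13; b=2
v=6: %3==0, total = (-13)-6 = -19; b=3
v=14: not %3==0, total = (-19)-14 = -33; b=17
v=12: %3==0, total = (-33)-12 = -45; b=18
v=8: not %3==0, total = (-45)-8 = -53; b=26
v=14: not %3==0, total = (-53)-14 = -67; b=40
total+b = (-67)+40 = -27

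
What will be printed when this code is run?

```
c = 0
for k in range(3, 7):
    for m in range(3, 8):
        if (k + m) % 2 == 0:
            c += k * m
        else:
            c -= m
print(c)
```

k=3,m=3: even sum, c = 0+9 = 9
k=3,m=4: odd sum, c = 9-4 = 5
k=3,m=5: even sum, c = 5+15 = 20
k=3,m=6: odd sum, c = 20-6 = 14
k=3,m=7: even sum, c = 14+21 = 35
k=4,m=3: odd sum, c = 35-3 = 32
k=4,m=4: even sum, c = 32+16 = 48
k=4,m=5: odd sum, c = 48-5 = 43
k=4,m=6: even sum, c = 43+24 = 67
k=4,m=7: odd sum, c = 67-7 = 60
k=5,m=3: even sum, c = 60+15 = 75
k=5,m=4: odd sum, c = 75-4 = 71
k=5,m=5: even sum, c = 71+25 = 96
k=5,m=6: odd sum, c = 96-6 = 90
k=5,m=7: even sum, c = 90+35 = 125
k=6,m=3: odd sum, c = 125-3 = 122
k=6,m=4: even sum, c = 122+24 = 146
k=6,m=5: odd sum, c = 146-5 = 141
k=6,m=6: even sum, c = 141+36 = 177
k=6,m=7: odd sum, c = 177-7 = 170

170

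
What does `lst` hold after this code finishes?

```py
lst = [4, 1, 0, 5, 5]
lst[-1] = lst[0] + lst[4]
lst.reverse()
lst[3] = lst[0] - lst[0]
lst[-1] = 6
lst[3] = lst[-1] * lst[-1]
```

[9, 5, 0, 36, 6]

lst[-1] = lst[0]+lst[4] = 4+5 = 9 → [4, 1, 0, 5, 9]
reverse → [9, 5, 0, 1, 4]
lst[3] = lst[0]-lst[0] = 9-9 = 0 → [9, 5, 0, 0, 4]
lst[-1] = 6 → [9, 5, 0, 0, 6]
lst[3] = lst[-1]*lst[-1] = 6*6 = 36 → [9, 5, 0, 36, 6]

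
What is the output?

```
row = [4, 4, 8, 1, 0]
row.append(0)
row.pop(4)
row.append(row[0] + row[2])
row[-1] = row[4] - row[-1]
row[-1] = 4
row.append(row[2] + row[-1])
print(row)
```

append 0 → [4, 4, 8, 1, 0, 0]
pop(4) removes 0 → [4, 4, 8, 1, 0]
append row[0]+row[2] = 4+8 = 12 → [4, 4, 8, 1, 0, 12]
row[-1] = row[4]-row[-1] = 0-12 = -12 → [4, 4, 8, 1, 0, -12]
row[-1] = 4 → [4, 4, 8, 1, 0, 4]
append row[2]+row[-1] = 8+4 = 12 → [4, 4, 8, 1, 0, 4, 12]

[4, 4, 8, 1, 0, 4, 12]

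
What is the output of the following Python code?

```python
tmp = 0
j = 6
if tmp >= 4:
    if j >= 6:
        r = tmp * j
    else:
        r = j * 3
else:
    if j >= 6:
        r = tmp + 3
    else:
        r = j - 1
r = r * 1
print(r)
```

3

tmp=0, j=6
tmp >= 4 is False; j >= 6 is True
→ r = tmp + 3 = 3
r = 3*1 = 3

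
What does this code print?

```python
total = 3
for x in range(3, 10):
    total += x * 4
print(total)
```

x=3: total = 3+3*4 = 15
x=4: total = 15+4*4 = 31
x=5: total = 31+5*4 = 51
x=6: total = 51+6*4 = 75
x=7: total = 75+7*4 = 103
x=8: total = 103+8*4 = 135
x=9: total = 135+9*4 = 171

171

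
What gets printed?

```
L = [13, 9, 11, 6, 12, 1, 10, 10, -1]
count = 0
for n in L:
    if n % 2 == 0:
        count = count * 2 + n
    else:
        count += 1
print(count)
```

n=13: not even, count = 0+1 = 1
n=9: not even, count = 1+1 = 2
n=11: not even, count = 2+1 = 3
n=6: even, count = 3*2+6 = 12
n=12: even, count = 12*2+12 = 36
n=1: not even, count = 36+1 = 37
n=10: even, count = 37*2+10 = 84
n=10: even, count = 84*2+10 = 178
n=-1: not even, count = 178+1 = 179

179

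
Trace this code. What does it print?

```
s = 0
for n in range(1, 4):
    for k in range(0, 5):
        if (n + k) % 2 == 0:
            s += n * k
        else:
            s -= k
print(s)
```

12

n=1,k=0: odd sum, s = 0-0 = 0
n=1,k=1: even sum, s = 0+1 = 1
n=1,k=2: odd sum, s = 1-2 = -1
n=1,k=3: even sum, s = (-1)+3 = 2
n=1,k=4: odd sum, s = 2-4 = -2
n=2,k=0: even sum, s = (-2)+0 = -2
n=2,k=1: odd sum, s = (-2)-1 = -3
n=2,k=2: even sum, s = (-3)+4 = 1
n=2,k=3: odd sum, s = 1-3 = -2
n=2,k=4: even sum, s = (-2)+8 = 6
n=3,k=0: odd sum, s = 6-0 = 6
n=3,k=1: even sum, s = 6+3 = 9
n=3,k=2: odd sum, s = 9-2 = 7
n=3,k=3: even sum, s = 7+9 = 16
n=3,k=4: odd sum, s = 16-4 = 12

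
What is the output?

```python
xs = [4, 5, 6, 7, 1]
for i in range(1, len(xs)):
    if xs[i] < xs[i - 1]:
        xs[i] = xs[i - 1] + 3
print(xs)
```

[4, 5, 6, 7, 10]

i=1: 5>=4, unchanged → [4, 5, 6, 7, 1]
i=2: 6>=5, unchanged → [4, 5, 6, 7, 1]
i=3: 7>=6, unchanged → [4, 5, 6, 7, 1]
i=4: 1<7, xs[4] = 7+3 = 10 → [4, 5, 6, 7, 10]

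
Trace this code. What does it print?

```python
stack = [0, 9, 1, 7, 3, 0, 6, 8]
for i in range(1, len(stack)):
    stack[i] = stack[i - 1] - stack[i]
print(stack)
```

i=1: stack[1] = 0-9 = -9 → [0, -9, 1, 7, 3, 0, 6, 8]
i=2: stack[2] = (-9)-1 = -10 → [0, -9, -10, 7, 3, 0, 6, 8]
i=3: stack[3] = (-10)-7 = -17 → [0, -9, -10, -17, 3, 0, 6, 8]
i=4: stack[4] = (-17)-3 = -20 → [0, -9, -10, -17, -20, 0, 6, 8]
i=5: stack[5] = (-20)-0 = -20 → [0, -9, -10, -17, -20, -20, 6, 8]
i=6: stack[6] = (-20)-6 = -26 → [0, -9, -10, -17, -20, -20, -26, 8]
i=7: stack[7] = (-26)-8 = -34 → [0, -9, -10, -17, -20, -20, -26, -34]

[0, -9, -10, -17, -20, -20, -26, -34]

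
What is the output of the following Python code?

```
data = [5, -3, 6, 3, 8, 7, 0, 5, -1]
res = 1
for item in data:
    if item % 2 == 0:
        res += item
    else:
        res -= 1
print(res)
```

item=5: not even, res = 1-1 = 0
item=-3: not even, res = 0-1 = -1
item=6: even, res = (-1)+6 = 5
item=3: not even, res = 5-1 = 4
item=8: even, res = 4+8 = 12
item=7: not even, res = 12-1 = 11
item=0: even, res = 11+0 = 11
item=5: not even, res = 11-1 = 10
item=-1: not even, res = 10-1 = 9

9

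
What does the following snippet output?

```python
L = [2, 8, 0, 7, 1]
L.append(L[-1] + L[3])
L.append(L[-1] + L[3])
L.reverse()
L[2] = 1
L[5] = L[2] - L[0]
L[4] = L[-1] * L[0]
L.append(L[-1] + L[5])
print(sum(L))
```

append L[-1]+L[3] = 1+7 = 8 → [2, 8, 0, 7, 1, 8]
append L[-1]+L[3] = 8+7 = 15 → [2, 8, 0, 7, 1, 8, 15]
reverse → [15, 8, 1, 7, 0, 8, 2]
L[2] = 1 → [15, 8, 1, 7, 0, 8, 2]
L[5] = L[2]-L[0] = 1-15 = -14 → [15, 8, 1, 7, 0, -14, 2]
L[4] = L[-1]*L[0] = 2*15 = 30 → [15, 8, 1, 7, 30, -14, 2]
append L[-1]+L[5] = 2+(-14) = -12 → [15, 8, 1, 7, 30, -14, 2, -12]
sum = 37

37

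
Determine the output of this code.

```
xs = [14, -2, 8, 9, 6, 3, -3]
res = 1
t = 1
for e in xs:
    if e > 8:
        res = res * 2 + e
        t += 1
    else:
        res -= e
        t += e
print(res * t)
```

e=14: >8, res = 1*2+14 = 16; t=2
e=-2: not >8, res = 16-(-2) = 18; t=0
e=8: not >8, res = 18-8 = 10; t=8
e=9: >8, res = 10*2+9 = 29; t=9
e=6: not >8, res = 29-6 = 23; t=15
e=3: not >8, res = 23-3 = 20; t=18
e=-3: not >8, res = 20-(-3) = 23; t=15
res*t = 23*15 = 345

345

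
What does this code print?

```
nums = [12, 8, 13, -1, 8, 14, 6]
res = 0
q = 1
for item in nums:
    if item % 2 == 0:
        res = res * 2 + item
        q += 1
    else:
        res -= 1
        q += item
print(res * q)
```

item=12: even, res = 0*2+12 = 12; q=2
item=8: even, res = 12*2+8 = 32; q=3
item=13: not even, res = 32-1 = 31; q=16
item=-1: not even, res = 31-1 = 30; q=15
item=8: even, res = 30*2+8 = 68; q=16
item=14: even, res = 68*2+14 = 150; q=17
item=6: even, res = 150*2+6 = 306; q=18
res*q = 306*18 = 5508

5508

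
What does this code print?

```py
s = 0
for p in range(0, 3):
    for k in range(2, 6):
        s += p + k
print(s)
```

p=0,k=2: s = 0+2 = 2
p=0,k=3: s = 2+3 = 5
p=0,k=4: s = 5+4 = 9
p=0,k=5: s = 9+5 = 14
p=1,k=2: s = 14+3 = 17
p=1,k=3: s = 17+4 = 21
p=1,k=4: s = 21+5 = 26
p=1,k=5: s = 26+6 = 32
p=2,k=2: s = 32+4 = 36
p=2,k=3: s = 36+5 = 41
p=2,k=4: s = 41+6 = 47
p=2,k=5: s = 47+7 = 54

54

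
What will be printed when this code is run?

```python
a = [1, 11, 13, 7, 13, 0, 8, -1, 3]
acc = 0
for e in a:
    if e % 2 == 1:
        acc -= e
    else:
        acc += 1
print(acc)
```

-45

e=1: odd, acc = 0-1 = -1
e=11: odd, acc = (-1)-11 = -12
e=13: odd, acc = (-12)-13 = -25
e=7: odd, acc = (-25)-7 = -32
e=13: odd, acc = (-32)-13 = -45
e=0: not odd, acc = (-45)+1 = -44
e=8: not odd, acc = (-44)+1 = -43
e=-1: odd, acc = (-43)-(-1) = -42
e=3: odd, acc = (-42)-3 = -45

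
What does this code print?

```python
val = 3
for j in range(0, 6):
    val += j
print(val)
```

18

j=0: val = 3+0 = 3
j=1: val = 3+1 = 4
j=2: val = 4+2 = 6
j=3: val = 6+3 = 9
j=4: val = 9+4 = 13
j=5: val = 13+5 = 18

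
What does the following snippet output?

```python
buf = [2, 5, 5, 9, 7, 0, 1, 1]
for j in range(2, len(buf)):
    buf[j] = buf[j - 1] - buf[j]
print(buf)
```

[2, 5, 0, -9, -16, -16, -17, -18]

j=2: buf[2] = 5-5 = 0 → [2, 5, 0, 9, 7, 0, 1, 1]
j=3: buf[3] = 0-9 = -9 → [2, 5, 0, -9, 7, 0, 1, 1]
j=4: buf[4] = (-9)-7 = -16 → [2, 5, 0, -9, -16, 0, 1, 1]
j=5: buf[5] = (-16)-0 = -16 → [2, 5, 0, -9, -16, -16, 1, 1]
j=6: buf[6] = (-16)-1 = -17 → [2, 5, 0, -9, -16, -16, -17, 1]
j=7: buf[7] = (-17)-1 = -18 → [2, 5, 0, -9, -16, -16, -17, -18]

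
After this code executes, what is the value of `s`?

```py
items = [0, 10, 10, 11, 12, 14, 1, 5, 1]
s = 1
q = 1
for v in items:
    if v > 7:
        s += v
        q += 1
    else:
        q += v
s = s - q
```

v=0: not >7; q=1
v=10: >7, s = 1+10 = 11; q=2
v=10: >7, s = 11+10 = 21; q=3
v=11: >7, s = 21+11 = 32; q=4
v=12: >7, s = 32+12 = 44; q=5
v=14: >7, s = 44+14 = 58; q=6
v=1: not >7; q=7
v=5: not >7; q=12
v=1: not >7; q=13
s-q = 58-13 = 45

45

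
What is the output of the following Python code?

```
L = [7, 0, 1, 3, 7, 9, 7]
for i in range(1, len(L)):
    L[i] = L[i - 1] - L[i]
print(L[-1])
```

i=1: L[1] = 7-0 = 7 → [7, 7, 1, 3, 7, 9, 7]
i=2: L[2] = 7-1 = 6 → [7, 7, 6, 3, 7, 9, 7]
i=3: L[3] = 6-3 = 3 → [7, 7, 6, 3, 7, 9, 7]
i=4: L[4] = 3-7 = -4 → [7, 7, 6, 3, -4, 9, 7]
i=5: L[5] = (-4)-9 = -13 → [7, 7, 6, 3, -4, -13, 7]
i=6: L[6] = (-13)-7 = -20 → [7, 7, 6, 3, -4, -13, -20]

-20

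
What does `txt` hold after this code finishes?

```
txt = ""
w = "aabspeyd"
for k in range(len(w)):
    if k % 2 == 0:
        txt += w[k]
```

k=0: add 'a' → 'a'
k=1: skip
k=2: add 'b' → 'ab'
k=3: skip
k=4: add 'p' → 'abp'
k=5: skip
k=6: add 'y' → 'abpy'
k=7: skip

'abpy'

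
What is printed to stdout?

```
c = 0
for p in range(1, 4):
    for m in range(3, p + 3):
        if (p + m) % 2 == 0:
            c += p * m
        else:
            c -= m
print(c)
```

28

p=1,m=3: even sum, c = 0+3 = 3
p=2,m=3: odd sum, c = 3-3 = 0
p=2,m=4: even sum, c = 0+8 = 8
p=3,m=3: even sum, c = 8+9 = 17
p=3,m=4: odd sum, c = 17-4 = 13
p=3,m=5: even sum, c = 13+15 = 28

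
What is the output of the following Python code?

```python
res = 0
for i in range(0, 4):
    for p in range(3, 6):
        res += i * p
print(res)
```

i=0,p=3: res = 0+0 = 0
i=0,p=4: res = 0+0 = 0
i=0,p=5: res = 0+0 = 0
i=1,p=3: res = 0+3 = 3
i=1,p=4: res = 3+4 = 7
i=1,p=5: res = 7+5 = 12
i=2,p=3: res = 12+6 = 18
i=2,p=4: res = 18+8 = 26
i=2,p=5: res = 26+10 = 36
i=3,p=3: res = 36+9 = 45
i=3,p=4: res = 45+12 = 57
i=3,p=5: res = 57+15 = 72

72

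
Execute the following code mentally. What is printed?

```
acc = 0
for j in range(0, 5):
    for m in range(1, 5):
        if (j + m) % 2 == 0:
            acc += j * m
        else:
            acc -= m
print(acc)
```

28

j=0,m=1: odd sum, acc = 0-1 = -1
j=0,m=2: even sum, acc = (-1)+0 = -1
j=0,m=3: odd sum, acc = (-1)-3 = -4
j=0,m=4: even sum, acc = (-4)+0 = -4
j=1,m=1: even sum, acc = (-4)+1 = -3
j=1,m=2: odd sum, acc = (-3)-2 = -5
j=1,m=3: even sum, acc = (-5)+3 = -2
j=1,m=4: odd sum, acc = (-2)-4 = -6
j=2,m=1: odd sum, acc = (-6)-1 = -7
j=2,m=2: even sum, acc = (-7)+4 = -3
j=2,m=3: odd sum, acc = (-3)-3 = -6
j=2,m=4: even sum, acc = (-6)+8 = 2
j=3,m=1: even sum, acc = 2+3 = 5
j=3,m=2: odd sum, acc = 5-2 = 3
j=3,m=3: even sum, acc = 3+9 = 12
j=3,m=4: odd sum, acc = 12-4 = 8
j=4,m=1: odd sum, acc = 8-1 = 7
j=4,m=2: even sum, acc = 7+8 = 15
j=4,m=3: odd sum, acc = 15-3 = 12
j=4,m=4: even sum, acc = 12+16 = 28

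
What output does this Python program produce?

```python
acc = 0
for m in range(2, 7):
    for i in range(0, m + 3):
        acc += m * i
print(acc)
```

m=2,i=0: acc = 0+0 = 0
m=2,i=1: acc = 0+2 = 2
m=2,i=2: acc = 2+4 = 6
m=2,i=3: acc = 6+6 = 12
m=2,i=4: acc = 12+8 = 20
m=3,i=0: acc = 20+0 = 20
m=3,i=1: acc = 20+3 = 23
m=3,i=2: acc = 23+6 = 29
m=3,i=3: acc = 29+9 = 38
m=3,i=4: acc = 38+12 = 50
m=3,i=5: acc = 50+15 = 65
m=4,i=0: acc = 65+0 = 65
m=4,i=1: acc = 65+4 = 69
m=4,i=2: acc = 69+8 = 77
m=4,i=3: acc = 77+12 = 89
m=4,i=4: acc = 89+16 = 105
m=4,i=5: acc = 105+20 = 125
m=4,i=6: acc = 125+24 = 149
m=5,i=0: acc = 149+0 = 149
m=5,i=1: acc = 149+5 = 154
m=5,i=2: acc = 154+10 = 164
m=5,i=3: acc = 164+15 = 179
m=5,i=4: acc = 179+20 = 199
m=5,i=5: acc = 199+25 = 224
m=5,i=6: acc = 224+30 = 254
m=5,i=7: acc = 254+35 = 289
m=6,i=0: acc = 289+0 = 289
m=6,i=1: acc = 289+6 = 295
m=6,i=2: acc = 295+12 = 307
m=6,i=3: acc = 307+18 = 325
m=6,i=4: acc = 325+24 = 349
m=6,i=5: acc = 349+30 = 379
m=6,i=6: acc = 379+36 = 415
m=6,i=7: acc = 415+42 = 457
m=6,i=8: acc = 457+48 = 505

505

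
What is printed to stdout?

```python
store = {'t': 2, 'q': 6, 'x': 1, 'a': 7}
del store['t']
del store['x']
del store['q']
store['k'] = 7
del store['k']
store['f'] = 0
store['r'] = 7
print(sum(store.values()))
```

del 't' → {'q': 6, 'x': 1, 'a': 7}
del 'x' → {'q': 6, 'a': 7}
del 'q' → {'a': 7}
store['k'] = 7 → {'a': 7, 'k': 7}
del 'k' → {'a': 7}
store['f'] = 0 → {'a': 7, 'f': 0}
store['r'] = 7 → {'a': 7, 'f': 0, 'r': 7}
sum of values = 14

14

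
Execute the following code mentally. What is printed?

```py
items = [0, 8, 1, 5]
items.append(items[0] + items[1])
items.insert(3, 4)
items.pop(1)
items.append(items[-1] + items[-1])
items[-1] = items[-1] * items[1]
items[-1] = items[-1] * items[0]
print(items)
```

append items[0]+items[1] = 0+8 = 8 → [0, 8, 1, 5, 8]
insert 4 at 3 → [0, 8, 1, 4, 5, 8]
pop(1) removes 8 → [0, 1, 4, 5, 8]
append items[-1]+items[-1] = 8+8 = 16 → [0, 1, 4, 5, 8, 16]
items[-1] = items[-1]*items[1] = 16*1 = 16 → [0, 1, 4, 5, 8, 16]
items[-1] = items[-1]*items[0] = 16*0 = 0 → [0, 1, 4, 5, 8, 0]

[0, 1, 4, 5, 8, 0]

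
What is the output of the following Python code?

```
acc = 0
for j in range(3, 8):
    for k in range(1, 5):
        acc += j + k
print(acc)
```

j=3,k=1: acc = 0+4 = 4
j=3,k=2: acc = 4+5 = 9
j=3,k=3: acc = 9+6 = 15
j=3,k=4: acc = 15+7 = 22
j=4,k=1: acc = 22+5 = 27
j=4,k=2: acc = 27+6 = 33
j=4,k=3: acc = 33+7 = 40
j=4,k=4: acc = 40+8 = 48
j=5,k=1: acc = 48+6 = 54
j=5,k=2: acc = 54+7 = 61
j=5,k=3: acc = 61+8 = 69
j=5,k=4: acc = 69+9 = 78
j=6,k=1: acc = 78+7 = 85
j=6,k=2: acc = 85+8 = 93
j=6,k=3: acc = 93+9 = 102
j=6,k=4: acc = 102+10 = 112
j=7,k=1: acc = 112+8 = 120
j=7,k=2: acc = 120+9 = 129
j=7,k=3: acc = 129+10 = 139
j=7,k=4: acc = 139+11 = 150

150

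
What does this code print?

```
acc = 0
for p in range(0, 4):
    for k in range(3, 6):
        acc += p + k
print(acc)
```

p=0,k=3: acc = 0+3 = 3
p=0,k=4: acc = 3+4 = 7
p=0,k=5: acc = 7+5 = 12
p=1,k=3: acc = 12+4 = 16
p=1,k=4: acc = 16+5 = 21
p=1,k=5: acc = 21+6 = 27
p=2,k=3: acc = 27+5 = 32
p=2,k=4: acc = 32+6 = 38
p=2,k=5: acc = 38+7 = 45
p=3,k=3: acc = 45+6 = 51
p=3,k=4: acc = 51+7 = 58
p=3,k=5: acc = 58+8 = 66

66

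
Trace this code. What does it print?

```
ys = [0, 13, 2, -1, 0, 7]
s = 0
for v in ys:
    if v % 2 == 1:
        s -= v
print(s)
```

v=0: not odd
v=13: odd, s = 0-13 = -13
v=2: not odd
v=-1: odd, s = (-13)-(-1) = -12
v=0: not odd
v=7: odd, s = (-12)-7 = -19

-19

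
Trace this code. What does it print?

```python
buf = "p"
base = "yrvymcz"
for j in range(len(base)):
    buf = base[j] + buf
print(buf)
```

j=0: prepend 'y' → 'yp'
j=1: prepend 'r' → 'ryp'
j=2: prepend 'v' → 'vryp'
j=3: prepend 'y' → 'yvryp'
j=4: prepend 'm' → 'myvryp'
j=5: prepend 'c' → 'cmyvryp'
j=6: prepend 'z' → 'zcmyvryp'

zcmyvryp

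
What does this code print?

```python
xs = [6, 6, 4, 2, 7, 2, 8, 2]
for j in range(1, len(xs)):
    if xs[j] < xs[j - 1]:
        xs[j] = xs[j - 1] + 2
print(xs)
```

[6, 6, 8, 10, 12, 14, 16, 18]

j=1: 6>=6, unchanged → [6, 6, 4, 2, 7, 2, 8, 2]
j=2: 4<6, xs[2] = 6+2 = 8 → [6, 6, 8, 2, 7, 2, 8, 2]
j=3: 2<8, xs[3] = 8+2 = 10 → [6, 6, 8, 10, 7, 2, 8, 2]
j=4: 7<10, xs[4] = 10+2 = 12 → [6, 6, 8, 10, 12, 2, 8, 2]
j=5: 2<12, xs[5] = 12+2 = 14 → [6, 6, 8, 10, 12, 14, 8, 2]
j=6: 8<14, xs[6] = 14+2 = 16 → [6, 6, 8, 10, 12, 14, 16, 2]
j=7: 2<16, xs[7] = 16+2 = 18 → [6, 6, 8, 10, 12, 14, 16, 18]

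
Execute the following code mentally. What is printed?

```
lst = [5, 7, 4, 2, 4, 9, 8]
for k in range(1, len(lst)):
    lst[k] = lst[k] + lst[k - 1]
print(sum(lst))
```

143

k=1: lst[1] = 7+5 = 12 → [5, 12, 4, 2, 4, 9, 8]
k=2: lst[2] = 4+12 = 16 → [5, 12, 16, 2, 4, 9, 8]
k=3: lst[3] = 2+16 = 18 → [5, 12, 16, 18, 4, 9, 8]
k=4: lst[4] = 4+18 = 22 → [5, 12, 16, 18, 22, 9, 8]
k=5: lst[5] = 9+22 = 31 → [5, 12, 16, 18, 22, 31, 8]
k=6: lst[6] = 8+31 = 39 → [5, 12, 16, 18, 22, 31, 39]
sum = 143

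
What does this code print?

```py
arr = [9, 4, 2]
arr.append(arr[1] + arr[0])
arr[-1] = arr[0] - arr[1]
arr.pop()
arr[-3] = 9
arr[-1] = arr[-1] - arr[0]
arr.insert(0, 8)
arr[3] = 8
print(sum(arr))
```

append arr[1]+arr[0] = 4+9 = 13 → [9, 4, 2, 13]
arr[-1] = arr[0]-arr[1] = 9-4 = 5 → [9, 4, 2, 5]
pop() removes 5 → [9, 4, 2]
arr[-3] = 9 → [9, 4, 2]
arr[-1] = arr[-1]-arr[0] = 2-9 = -7 → [9, 4, -7]
insert 8 at 0 → [8, 9, 4, -7]
arr[3] = 8 → [8, 9, 4, 8]
sum = 29

29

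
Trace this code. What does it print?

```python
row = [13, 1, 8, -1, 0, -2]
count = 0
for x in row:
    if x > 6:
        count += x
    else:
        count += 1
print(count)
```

x=13: >6, count = 0+13 = 13
x=1: not >6, count = 13+1 = 14
x=8: >6, count = 14+8 = 22
x=-1: not >6, count = 22+1 = 23
x=0: not >6, count = 23+1 = 24
x=-2: not >6, count = 24+1 = 25

25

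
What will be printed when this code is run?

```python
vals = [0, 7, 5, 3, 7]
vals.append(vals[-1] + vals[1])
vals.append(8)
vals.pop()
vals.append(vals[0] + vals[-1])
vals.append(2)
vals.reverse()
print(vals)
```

[2, 14, 14, 7, 3, 5, 7, 0]

append vals[-1]+vals[1] = 7+7 = 14 → [0, 7, 5, 3, 7, 14]
append 8 → [0, 7, 5, 3, 7, 14, 8]
pop() removes 8 → [0, 7, 5, 3, 7, 14]
append vals[0]+vals[-1] = 0+14 = 14 → [0, 7, 5, 3, 7, 14, 14]
append 2 → [0, 7, 5, 3, 7, 14, 14, 2]
reverse → [2, 14, 14, 7, 3, 5, 7, 0]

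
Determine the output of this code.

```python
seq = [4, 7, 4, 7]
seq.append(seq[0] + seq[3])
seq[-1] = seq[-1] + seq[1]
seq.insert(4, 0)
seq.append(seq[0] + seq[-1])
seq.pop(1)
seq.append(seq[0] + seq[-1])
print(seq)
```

[4, 4, 7, 0, 18, 22, 26]

append seq[0]+seq[3] = 4+7 = 11 → [4, 7, 4, 7, 11]
seq[-1] = seq[-1]+seq[1] = 11+7 = 18 → [4, 7, 4, 7, 18]
insert 0 at 4 → [4, 7, 4, 7, 0, 18]
append seq[0]+seq[-1] = 4+18 = 22 → [4, 7, 4, 7, 0, 18, 22]
pop(1) removes 7 → [4, 4, 7, 0, 18, 22]
append seq[0]+seq[-1] = 4+22 = 26 → [4, 4, 7, 0, 18, 22, 26]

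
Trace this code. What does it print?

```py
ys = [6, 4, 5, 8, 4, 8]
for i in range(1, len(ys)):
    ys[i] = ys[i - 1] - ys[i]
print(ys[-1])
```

i=1: ys[1] = 6-4 = 2 → [6, 2, 5, 8, 4, 8]
i=2: ys[2] = 2-5 = -3 → [6, 2, -3, 8, 4, 8]
i=3: ys[3] = (-3)-8 = -11 → [6, 2, -3, -11, 4, 8]
i=4: ys[4] = (-11)-4 = -15 → [6, 2, -3, -11, -15, 8]
i=5: ys[5] = (-15)-8 = -23 → [6, 2, -3, -11, -15, -23]

-23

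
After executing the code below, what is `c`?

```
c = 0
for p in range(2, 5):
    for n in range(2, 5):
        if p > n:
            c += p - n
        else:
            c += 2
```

p=2,n=2: not 2>2, c = 0+2 = 2
p=2,n=3: not 2>3, c = 2+2 = 4
p=2,n=4: not 2>4, c = 4+2 = 6
p=3,n=2: 3>2, c = 6+1 = 7
p=3,n=3: not 3>3, c = 7+2 = 9
p=3,n=4: not 3>4, c = 9+2 = 11
p=4,n=2: 4>2, c = 11+2 = 13
p=4,n=3: 4>3, c = 13+1 = 14
p=4,n=4: not 4>4, c = 14+2 = 16

16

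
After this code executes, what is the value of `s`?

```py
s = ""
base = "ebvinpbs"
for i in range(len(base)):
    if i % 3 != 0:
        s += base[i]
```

i=0: skip
i=1: add 'b' → 'b'
i=2: add 'v' → 'bv'
i=3: skip
i=4: add 'n' → 'bvn'
i=5: add 'p' → 'bvnp'
i=6: skip
i=7: add 's' → 'bvnps'

'bvnps'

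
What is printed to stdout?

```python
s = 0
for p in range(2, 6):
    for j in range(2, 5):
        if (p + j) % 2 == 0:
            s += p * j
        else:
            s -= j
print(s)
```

p=2,j=2: even sum, s = 0+4 = 4
p=2,j=3: odd sum, s = 4-3 = 1
p=2,j=4: even sum, s = 1+8 = 9
p=3,j=2: odd sum, s = 9-2 = 7
p=3,j=3: even sum, s = 7+9 = 16
p=3,j=4: odd sum, s = 16-4 = 12
p=4,j=2: even sum, s = 12+8 = 20
p=4,j=3: odd sum, s = 20-3 = 17
p=4,j=4: even sum, s = 17+16 = 33
p=5,j=2: odd sum, s = 33-2 = 31
p=5,j=3: even sum, s = 31+15 = 46
p=5,j=4: odd sum, s = 46-4 = 42

42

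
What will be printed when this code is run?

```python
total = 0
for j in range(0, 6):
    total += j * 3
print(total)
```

45

j=0: total = 0+0*3 = 0
j=1: total = 0+1*3 = 3
j=2: total = 3+2*3 = 9
j=3: total = 9+3*3 = 18
j=4: total = 18+4*3 = 30
j=5: total = 30+5*3 = 45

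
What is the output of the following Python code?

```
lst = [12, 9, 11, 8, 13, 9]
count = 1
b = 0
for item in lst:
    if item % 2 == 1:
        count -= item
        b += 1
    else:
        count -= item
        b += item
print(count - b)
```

-85

item=12: not odd, count = 1-12 = -11; b=12
item=9: odd, count = (-11)-9 = -20; b=13
item=11: odd, count = (-20)-11 = -31; b=14
item=8: not odd, count = (-31)-8 = -39; b=22
item=13: odd, count = (-39)-13 = -52; b=23
item=9: odd, count = (-52)-9 = -61; b=24
count-b = (-61)-24 = -85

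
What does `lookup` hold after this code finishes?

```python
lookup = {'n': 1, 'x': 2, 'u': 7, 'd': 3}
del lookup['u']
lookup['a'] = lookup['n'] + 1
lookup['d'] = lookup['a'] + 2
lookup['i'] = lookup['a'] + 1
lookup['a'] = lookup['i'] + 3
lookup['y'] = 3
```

{'n': 1, 'x': 2, 'd': 4, 'a': 6, 'i': 3, 'y': 3}

del 'u' → {'n': 1, 'x': 2, 'd': 3}
lookup['a'] = lookup['n']+1 = 2 → {'n': 1, 'x': 2, 'd': 3, 'a': 2}
lookup['d'] = lookup['a']+2 = 4 → {'n': 1, 'x': 2, 'd': 4, 'a': 2}
lookup['i'] = lookup['a']+1 = 3 → {'n': 1, 'x': 2, 'd': 4, 'a': 2, 'i': 3}
lookup['a'] = lookup['i']+3 = 6 → {'n': 1, 'x': 2, 'd': 4, 'a': 6, 'i': 3}
lookup['y'] = 3 → {'n': 1, 'x': 2, 'd': 4, 'a': 6, 'i': 3, 'y': 3}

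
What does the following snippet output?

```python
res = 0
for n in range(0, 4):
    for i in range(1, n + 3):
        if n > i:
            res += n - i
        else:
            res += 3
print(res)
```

n=0,i=1: not 0>1, res = 0+3 = 3
n=0,i=2: not 0>2, res = 3+3 = 6
n=1,i=1: not 1>1, res = 6+3 = 9
n=1,i=2: not 1>2, res = 9+3 = 12
n=1,i=3: not 1>3, res = 12+3 = 15
n=2,i=1: 2>1, res = 15+1 = 16
n=2,i=2: not 2>2, res = 16+3 = 19
n=2,i=3: not 2>3, res = 19+3 = 22
n=2,i=4: not 2>4, res = 22+3 = 25
n=3,i=1: 3>1, res = 25+2 = 27
n=3,i=2: 3>2, res = 27+1 = 28
n=3,i=3: not 3>3, res = 28+3 = 31
n=3,i=4: not 3>4, res = 31+3 = 34
n=3,i=5: not 3>5, res = 34+3 = 37

37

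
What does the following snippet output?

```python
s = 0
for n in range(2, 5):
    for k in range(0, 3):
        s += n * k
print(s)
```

27

n=2,k=0: s = 0+0 = 0
n=2,k=1: s = 0+2 = 2
n=2,k=2: s = 2+4 = 6
n=3,k=0: s = 6+0 = 6
n=3,k=1: s = 6+3 = 9
n=3,k=2: s = 9+6 = 15
n=4,k=0: s = 15+0 = 15
n=4,k=1: s = 15+4 = 19
n=4,k=2: s = 19+8 = 27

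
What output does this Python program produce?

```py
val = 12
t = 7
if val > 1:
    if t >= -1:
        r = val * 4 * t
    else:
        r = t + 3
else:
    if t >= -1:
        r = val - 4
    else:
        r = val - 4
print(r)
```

val=12, t=7
val > 1 is True; t >= -1 is True
→ r = val * 4 * t = 336

336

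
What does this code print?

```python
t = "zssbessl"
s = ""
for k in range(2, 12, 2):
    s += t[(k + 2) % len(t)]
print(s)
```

eszse

k=2: add t[4]='e' → 'e'
k=4: add t[6]='s' → 'es'
k=6: add t[0]='z' → 'esz'
k=8: add t[2]='s' → 'eszs'
k=10: add t[4]='e' → 'eszse'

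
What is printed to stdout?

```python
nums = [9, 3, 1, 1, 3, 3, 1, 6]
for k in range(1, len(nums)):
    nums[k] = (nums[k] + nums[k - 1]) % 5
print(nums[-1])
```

2

k=1: nums[1] = (3+9)%5 = 2 → [9, 2, 1, 1, 3, 3, 1, 6]
k=2: nums[2] = (1+2)%5 = 3 → [9, 2, 3, 1, 3, 3, 1, 6]
k=3: nums[3] = (1+3)%5 = 4 → [9, 2, 3, 4, 3, 3, 1, 6]
k=4: nums[4] = (3+4)%5 = 2 → [9, 2, 3, 4, 2, 3, 1, 6]
k=5: nums[5] = (3+2)%5 = 0 → [9, 2, 3, 4, 2, 0, 1, 6]
k=6: nums[6] = (1+0)%5 = 1 → [9, 2, 3, 4, 2, 0, 1, 6]
k=7: nums[7] = (6+1)%5 = 2 → [9, 2, 3, 4, 2, 0, 1, 2]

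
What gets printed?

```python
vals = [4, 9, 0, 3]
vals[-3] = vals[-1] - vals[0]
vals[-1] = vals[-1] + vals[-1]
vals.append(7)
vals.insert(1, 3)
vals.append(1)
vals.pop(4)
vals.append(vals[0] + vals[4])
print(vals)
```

[4, 3, -1, 0, 7, 1, 11]

vals[-3] = vals[-1]-vals[0] = 3-4 = -1 → [4, -1, 0, 3]
vals[-1] = vals[-1]+vals[-1] = 3+3 = 6 → [4, -1, 0, 6]
append 7 → [4, -1, 0, 6, 7]
insert 3 at 1 → [4, 3, -1, 0, 6, 7]
append 1 → [4, 3, -1, 0, 6, 7, 1]
pop(4) removes 6 → [4, 3, -1, 0, 7, 1]
append vals[0]+vals[4] = 4+7 = 11 → [4, 3, -1, 0, 7, 1, 11]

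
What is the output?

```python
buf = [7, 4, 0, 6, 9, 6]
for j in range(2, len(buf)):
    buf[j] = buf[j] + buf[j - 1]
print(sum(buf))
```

j=2: buf[2] = 0+4 = 4 → [7, 4, 4, 6, 9, 6]
j=3: buf[3] = 6+4 = 10 → [7, 4, 4, 10, 9, 6]
j=4: buf[4] = 9+10 = 19 → [7, 4, 4, 10, 19, 6]
j=5: buf[5] = 6+19 = 25 → [7, 4, 4, 10, 19, 25]
sum = 69

69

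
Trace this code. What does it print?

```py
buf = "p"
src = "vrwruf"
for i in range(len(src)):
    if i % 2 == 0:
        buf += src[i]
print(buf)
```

pvwu

i=0: add 'v' → 'pv'
i=1: skip
i=2: add 'w' → 'pvw'
i=3: skip
i=4: add 'u' → 'pvwu'
i=5: skip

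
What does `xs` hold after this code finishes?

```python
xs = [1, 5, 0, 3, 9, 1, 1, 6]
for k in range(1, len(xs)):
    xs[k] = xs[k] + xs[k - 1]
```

[1, 6, 6, 9, 18, 19, 20, 26]

k=1: xs[1] = 5+1 = 6 → [1, 6, 0, 3, 9, 1, 1, 6]
k=2: xs[2] = 0+6 = 6 → [1, 6, 6, 3, 9, 1, 1, 6]
k=3: xs[3] = 3+6 = 9 → [1, 6, 6, 9, 9, 1, 1, 6]
k=4: xs[4] = 9+9 = 18 → [1, 6, 6, 9, 18, 1, 1, 6]
k=5: xs[5] = 1+18 = 19 → [1, 6, 6, 9, 18, 19, 1, 6]
k=6: xs[6] = 1+19 = 20 → [1, 6, 6, 9, 18, 19, 20, 6]
k=7: xs[7] = 6+20 = 26 → [1, 6, 6, 9, 18, 19, 20, 26]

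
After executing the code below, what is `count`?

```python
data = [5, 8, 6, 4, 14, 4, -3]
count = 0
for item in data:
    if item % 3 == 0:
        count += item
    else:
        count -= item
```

item=5: not %3==0, count = 0-5 = -5
item=8: not %3==0, count = (-5)-8 = -13
item=6: %3==0, count = (-13)+6 = -7
item=4: not %3==0, count = (-7)-4 = -11
item=14: not %3==0, count = (-11)-14 = -25
item=4: not %3==0, count = (-25)-4 = -29
item=-3: %3==0, count = (-29)+(-3) = -32

-32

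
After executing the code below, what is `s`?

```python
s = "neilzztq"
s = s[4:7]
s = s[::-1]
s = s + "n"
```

slice [4:7] → 'zzt'
reverse → 'tzz'
+ 'n' → 'tzzn'

'tzzn'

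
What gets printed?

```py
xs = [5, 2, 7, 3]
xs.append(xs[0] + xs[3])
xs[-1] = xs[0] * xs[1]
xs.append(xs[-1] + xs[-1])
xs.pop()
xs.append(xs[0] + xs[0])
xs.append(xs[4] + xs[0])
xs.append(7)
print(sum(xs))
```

59

append xs[0]+xs[3] = 5+3 = 8 → [5, 2, 7, 3, 8]
xs[-1] = xs[0]*xs[1] = 5*2 = 10 → [5, 2, 7, 3, 10]
append xs[-1]+xs[-1] = 10+10 = 20 → [5, 2, 7, 3, 10, 20]
pop() removes 20 → [5, 2, 7, 3, 10]
append xs[0]+xs[0] = 5+5 = 10 → [5, 2, 7, 3, 10, 10]
append xs[4]+xs[0] = 10+5 = 15 → [5, 2, 7, 3, 10, 10, 15]
append 7 → [5, 2, 7, 3, 10, 10, 15, 7]
sum = 59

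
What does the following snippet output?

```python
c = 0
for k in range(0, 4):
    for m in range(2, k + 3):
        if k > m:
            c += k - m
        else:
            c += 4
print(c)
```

37

k=0,m=2: not 0>2, c = 0+4 = 4
k=1,m=2: not 1>2, c = 4+4 = 8
k=1,m=3: not 1>3, c = 8+4 = 12
k=2,m=2: not 2>2, c = 12+4 = 16
k=2,m=3: not 2>3, c = 16+4 = 20
k=2,m=4: not 2>4, c = 20+4 = 24
k=3,m=2: 3>2, c = 24+1 = 25
k=3,m=3: not 3>3, c = 25+4 = 29
k=3,m=4: not 3>4, c = 29+4 = 33
k=3,m=5: not 3>5, c = 33+4 = 37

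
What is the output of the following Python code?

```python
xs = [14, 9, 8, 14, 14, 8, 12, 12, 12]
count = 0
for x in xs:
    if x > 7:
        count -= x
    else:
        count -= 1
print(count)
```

x=14: >7, count = 0-14 = -14
x=9: >7, count = (-14)-9 = -23
x=8: >7, count = (-23)-8 = -31
x=14: >7, count = (-31)-14 = -45
x=14: >7, count = (-45)-14 = -59
x=8: >7, count = (-59)-8 = -67
x=12: >7, count = (-67)-12 = -79
x=12: >7, count = (-79)-12 = -91
x=12: >7, count = (-91)-12 = -103

-103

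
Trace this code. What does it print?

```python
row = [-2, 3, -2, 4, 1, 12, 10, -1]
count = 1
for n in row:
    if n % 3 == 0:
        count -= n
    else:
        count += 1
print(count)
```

n=-2: not %3==0, count = 1+1 = 2
n=3: %3==0, count = 2-3 = -1
n=-2: not %3==0, count = (-1)+1 = 0
n=4: not %3==0, count = 0+1 = 1
n=1: not %3==0, count = 1+1 = 2
n=12: %3==0, count = 2-12 = -10
n=10: not %3==0, count = (-10)+1 = -9
n=-1: not %3==0, count = (-9)+1 = -8

-8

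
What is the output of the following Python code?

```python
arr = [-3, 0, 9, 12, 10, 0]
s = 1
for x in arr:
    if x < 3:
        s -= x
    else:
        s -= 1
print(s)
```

1

x=-3: <3, s = 1-(-3) = 4
x=0: <3, s = 4-0 = 4
x=9: not <3, s = 4-1 = 3
x=12: not <3, s = 3-1 = 2
x=10: not <3, s = 2-1 = 1
x=0: <3, s = 1-0 = 1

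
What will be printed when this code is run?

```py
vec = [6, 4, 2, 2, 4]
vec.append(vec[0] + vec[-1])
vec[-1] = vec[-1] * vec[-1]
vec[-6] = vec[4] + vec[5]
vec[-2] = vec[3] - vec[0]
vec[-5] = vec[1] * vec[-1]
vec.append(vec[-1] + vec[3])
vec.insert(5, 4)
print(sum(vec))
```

append vec[0]+vec[-1] = 6+4 = 10 → [6, 4, 2, 2, 4, 10]
vec[-1] = vec[-1]*vec[-1] = 10*10 = 100 → [6, 4, 2, 2, 4, 100]
vec[-6] = vec[4]+vec[5] = 4+100 = 104 → [104, 4, 2, 2, 4, 100]
vec[-2] = vec[3]-vec[0] = 2-104 = -102 → [104, 4, 2, 2, -102, 100]
vec[-5] = vec[1]*vec[-1] = 4*100 = 400 → [104, 400, 2, 2, -102, 100]
append vec[-1]+vec[3] = 100+2 = 102 → [104, 400, 2, 2, -102, 100, 102]
insert 4 at 5 → [104, 400, 2, 2, -102, 4, 100, 102]
sum = 612

612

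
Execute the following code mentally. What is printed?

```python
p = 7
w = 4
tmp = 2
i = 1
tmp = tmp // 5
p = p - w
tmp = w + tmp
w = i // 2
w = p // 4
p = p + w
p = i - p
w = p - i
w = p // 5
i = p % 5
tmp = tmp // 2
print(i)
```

3

tmp = 2//5 = 0
p = 7-4 = 3
tmp = 4+0 = 4
w = 1//2 = 0
w = 3//4 = 0
p = 3+0 = 3
p = 1-3 = -2
w = (-2)-1 = -3
w = (-2)//5 = -1
i = (-2)%5 = 3
tmp = 4//2 = 2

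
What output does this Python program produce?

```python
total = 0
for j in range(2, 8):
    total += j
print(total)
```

27

j=2: total = 0+2 = 2
j=3: total = 2+3 = 5
j=4: total = 5+4 = 9
j=5: total = 9+5 = 14
j=6: total = 14+6 = 20
j=7: total = 20+7 = 27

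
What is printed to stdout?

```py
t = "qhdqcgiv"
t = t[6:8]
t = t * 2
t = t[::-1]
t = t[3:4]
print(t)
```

slice [6:8] → 'iv'
repeat ×2 → 'iviv'
reverse → 'vivi'
slice [3:4] → 'i'

i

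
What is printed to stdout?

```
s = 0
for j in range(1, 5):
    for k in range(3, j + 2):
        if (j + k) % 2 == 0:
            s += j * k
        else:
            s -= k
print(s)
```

j=2,k=3: odd sum, s = 0-3 = -3
j=3,k=3: even sum, s = (-3)+9 = 6
j=3,k=4: odd sum, s = 6-4 = 2
j=4,k=3: odd sum, s = 2-3 = -1
j=4,k=4: even sum, s = (-1)+16 = 15
j=4,k=5: odd sum, s = 15-5 = 10

10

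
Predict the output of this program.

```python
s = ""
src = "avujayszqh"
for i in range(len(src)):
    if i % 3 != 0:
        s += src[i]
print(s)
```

i=0: skip
i=1: add 'v' → 'v'
i=2: add 'u' → 'vu'
i=3: skip
i=4: add 'a' → 'vua'
i=5: add 'y' → 'vuay'
i=6: skip
i=7: add 'z' → 'vuayz'
i=8: add 'q' → 'vuayzq'
i=9: skip

vuayzq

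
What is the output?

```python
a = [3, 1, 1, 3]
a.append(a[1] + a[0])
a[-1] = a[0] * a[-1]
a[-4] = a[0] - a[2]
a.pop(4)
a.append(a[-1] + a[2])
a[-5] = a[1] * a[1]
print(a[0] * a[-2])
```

append a[1]+a[0] = 1+3 = 4 → [3, 1, 1, 3, 4]
a[-1] = a[0]*a[-1] = 3*4 = 12 → [3, 1, 1, 3, 12]
a[-4] = a[0]-a[2] = 3-1 = 2 → [3, 2, 1, 3, 12]
pop(4) removes 12 → [3, 2, 1, 3]
append a[-1]+a[2] = 3+1 = 4 → [3, 2, 1, 3, 4]
a[-5] = a[1]*a[1] = 2*2 = 4 → [4, 2, 1, 3, 4]
a[0]*a[-2] = 4*3 = 12

12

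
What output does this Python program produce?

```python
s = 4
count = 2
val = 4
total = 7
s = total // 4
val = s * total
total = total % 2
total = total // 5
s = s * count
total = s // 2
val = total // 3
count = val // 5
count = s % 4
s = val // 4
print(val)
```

s = 7//4 = 1
val = 1*7 = 7
total = 7%2 = 1
total = 1//5 = 0
s = 1*2 = 2
total = 2//2 = 1
val = 1//3 = 0
count = 0//5 = 0
count = 2%4 = 2
s = 0//4 = 0

0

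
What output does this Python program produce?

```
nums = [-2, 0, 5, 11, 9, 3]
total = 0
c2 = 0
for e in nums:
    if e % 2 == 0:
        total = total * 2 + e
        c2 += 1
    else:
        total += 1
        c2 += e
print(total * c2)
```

e=-2: even, total = 0*2+(-2) = -2; c2=1
e=0: even, total = (-2)*2+0 = -4; c2=2
e=5: not even, total = (-4)+1 = -3; c2=7
e=11: not even, total = (-3)+1 = -2; c2=18
e=9: not even, total = (-2)+1 = -1; c2=27
e=3: not even, total = (-1)+1 = 0; c2=30
total*c2 = 0*30 = 0

0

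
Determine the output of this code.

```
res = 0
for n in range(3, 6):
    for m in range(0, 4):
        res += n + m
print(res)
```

66

n=3,m=0: res = 0+3 = 3
n=3,m=1: res = 3+4 = 7
n=3,m=2: res = 7+5 = 12
n=3,m=3: res = 12+6 = 18
n=4,m=0: res = 18+4 = 22
n=4,m=1: res = 22+5 = 27
n=4,m=2: res = 27+6 = 33
n=4,m=3: res = 33+7 = 40
n=5,m=0: res = 40+5 = 45
n=5,m=1: res = 45+6 = 51
n=5,m=2: res = 51+7 = 58
n=5,m=3: res = 58+8 = 66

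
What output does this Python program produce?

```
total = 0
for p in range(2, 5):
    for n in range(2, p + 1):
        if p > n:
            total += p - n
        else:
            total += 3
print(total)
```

13

p=2,n=2: not 2>2, total = 0+3 = 3
p=3,n=2: 3>2, total = 3+1 = 4
p=3,n=3: not 3>3, total = 4+3 = 7
p=4,n=2: 4>2, total = 7+2 = 9
p=4,n=3: 4>3, total = 9+1 = 10
p=4,n=4: not 4>4, total = 10+3 = 13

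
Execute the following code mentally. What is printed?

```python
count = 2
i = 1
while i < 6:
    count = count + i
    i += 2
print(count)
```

11

i=1: count = 2+1 = 3
i=3: count = 3+3 = 6
i=5: count = 6+5 = 11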